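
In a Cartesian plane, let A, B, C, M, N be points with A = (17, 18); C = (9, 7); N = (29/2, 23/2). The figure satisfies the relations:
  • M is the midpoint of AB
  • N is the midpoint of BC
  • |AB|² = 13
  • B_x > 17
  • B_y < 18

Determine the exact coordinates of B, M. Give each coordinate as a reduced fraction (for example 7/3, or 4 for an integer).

1. B_x = 20  [B = 2·N−C = 2·(29/2, 23/2)−(9, 7)]
2. B_y = 16  [B = 2·N−C = 2·(29/2, 23/2)−(9, 7)]
   so B = (20, 16)
3. M_x = 37/2  [2·M = A+B = (17, 18)+(20, 16)]
4. M_y = 17  [2·M = A+B = (17, 18)+(20, 16)]
   so M = (37/2, 17)

B = (20, 16)
M = (37/2, 17)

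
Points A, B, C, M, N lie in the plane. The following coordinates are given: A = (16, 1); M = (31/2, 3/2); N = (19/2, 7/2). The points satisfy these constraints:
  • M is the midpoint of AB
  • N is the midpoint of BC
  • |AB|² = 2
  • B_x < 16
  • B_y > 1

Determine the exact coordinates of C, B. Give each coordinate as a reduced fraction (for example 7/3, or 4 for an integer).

1. B_x = 15  [B = 2·M−A = 2·(31/2, 3/2)−(16, 1)]
2. B_y = 2  [B = 2·M−A = 2·(31/2, 3/2)−(16, 1)]
   so B = (15, 2)
3. C_x = 4  [C = 2·N−B = 2·(19/2, 7/2)−(15, 2)]
4. C_y = 5  [C = 2·N−B = 2·(19/2, 7/2)−(15, 2)]
   so C = (4, 5)

C = (4, 5)
B = (15, 2)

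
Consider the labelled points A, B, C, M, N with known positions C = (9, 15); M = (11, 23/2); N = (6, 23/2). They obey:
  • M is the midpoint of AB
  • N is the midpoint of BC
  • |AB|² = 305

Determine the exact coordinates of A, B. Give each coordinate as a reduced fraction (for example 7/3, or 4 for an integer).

A = (19, 15)
B = (3, 8)

1. B_x = 3  [B = 2·N−C = 2·(6, 23/2)−(9, 15)]
2. B_y = 8  [B = 2·N−C = 2·(6, 23/2)−(9, 15)]
   so B = (3, 8)
3. A_x = 19  [A = 2·M−B = 2·(11, 23/2)−(3, 8)]
4. A_y = 15  [A = 2·M−B = 2·(11, 23/2)−(3, 8)]
   so A = (19, 15)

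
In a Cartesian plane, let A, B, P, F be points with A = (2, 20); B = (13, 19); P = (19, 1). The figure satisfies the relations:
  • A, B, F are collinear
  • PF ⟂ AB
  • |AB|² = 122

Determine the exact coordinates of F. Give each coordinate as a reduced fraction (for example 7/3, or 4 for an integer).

F = (1255/61, 1117/61)

1. F_x = 1255/61  [[A, B, F are collinear ⇒ 1x+11y-222=0] ∩ [PF ⟂ AB ⇒ 11x-1y-208=0]]
2. F_y = 1117/61  [[A, B, F are collinear ⇒ 1x+11y-222=0] ∩ [PF ⟂ AB ⇒ 11x-1y-208=0]]
   so F = (1255/61, 1117/61)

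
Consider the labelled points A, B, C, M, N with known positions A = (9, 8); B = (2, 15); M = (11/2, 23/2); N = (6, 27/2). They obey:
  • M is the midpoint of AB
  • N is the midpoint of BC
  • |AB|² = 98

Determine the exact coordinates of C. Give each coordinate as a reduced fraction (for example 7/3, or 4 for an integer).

1. C_x = 10  [C = 2·N−B = 2·(6, 27/2)−(2, 15)]
2. C_y = 12  [C = 2·N−B = 2·(6, 27/2)−(2, 15)]
   so C = (10, 12)

C = (10, 12)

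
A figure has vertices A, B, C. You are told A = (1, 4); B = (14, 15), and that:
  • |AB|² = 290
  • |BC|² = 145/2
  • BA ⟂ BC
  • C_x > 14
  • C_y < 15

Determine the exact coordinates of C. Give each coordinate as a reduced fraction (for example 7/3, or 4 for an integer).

1. C_x = 39/2  [[BA ⟂ BC ⇒ -13x-11y+347=0] ∩ [|C−(14, 15)|²=145/2]]
2. C_y = 17/2  [[BA ⟂ BC ⇒ -13x-11y+347=0] ∩ [|C−(14, 15)|²=145/2]]
   so C = (39/2, 17/2)

C = (39/2, 17/2)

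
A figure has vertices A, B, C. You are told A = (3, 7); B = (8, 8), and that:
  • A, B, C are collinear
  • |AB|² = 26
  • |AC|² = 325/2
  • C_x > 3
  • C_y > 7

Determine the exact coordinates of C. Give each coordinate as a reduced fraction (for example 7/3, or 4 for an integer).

C = (31/2, 19/2)

1. C_x = 31/2  [[A, B, C are collinear ⇒ -1x+5y-32=0] ∩ [|C−(3, 7)|²=325/2]]
2. C_y = 19/2  [[A, B, C are collinear ⇒ -1x+5y-32=0] ∩ [|C−(3, 7)|²=325/2]]
   so C = (31/2, 19/2)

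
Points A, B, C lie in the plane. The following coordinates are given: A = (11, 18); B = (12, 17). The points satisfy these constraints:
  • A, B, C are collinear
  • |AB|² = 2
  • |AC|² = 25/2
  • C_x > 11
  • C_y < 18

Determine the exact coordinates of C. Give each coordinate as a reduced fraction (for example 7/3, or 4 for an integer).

1. C_x = 27/2  [[A, B, C are collinear ⇒ 1x+1y-29=0] ∩ [|C−(11, 18)|²=25/2]]
2. C_y = 31/2  [[A, B, C are collinear ⇒ 1x+1y-29=0] ∩ [|C−(11, 18)|²=25/2]]
   so C = (27/2, 31/2)

C = (27/2, 31/2)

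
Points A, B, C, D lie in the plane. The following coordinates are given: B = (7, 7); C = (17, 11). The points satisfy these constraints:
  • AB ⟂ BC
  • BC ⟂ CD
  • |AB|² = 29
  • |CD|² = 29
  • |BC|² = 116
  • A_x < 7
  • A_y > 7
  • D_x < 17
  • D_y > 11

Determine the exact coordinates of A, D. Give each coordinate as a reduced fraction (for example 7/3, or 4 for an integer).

1. A_x = 5  [[AB ⟂ BC ⇒ -10x-4y+98=0] ∩ [|A−(7, 7)|²=29]]
2. A_y = 12  [[AB ⟂ BC ⇒ -10x-4y+98=0] ∩ [|A−(7, 7)|²=29]]
   so A = (5, 12)
3. D_x = 15  [[BC ⟂ CD ⇒ 10x+4y-214=0] ∩ [|D−(17, 11)|²=29]]
4. D_y = 16  [[BC ⟂ CD ⇒ 10x+4y-214=0] ∩ [|D−(17, 11)|²=29]]
   so D = (15, 16)

A = (5, 12)
D = (15, 16)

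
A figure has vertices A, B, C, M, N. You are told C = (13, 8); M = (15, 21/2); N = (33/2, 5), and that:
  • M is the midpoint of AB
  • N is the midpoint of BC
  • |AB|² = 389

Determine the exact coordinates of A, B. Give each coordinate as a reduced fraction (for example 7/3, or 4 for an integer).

1. B_x = 20  [B = 2·N−C = 2·(33/2, 5)−(13, 8)]
2. B_y = 2  [B = 2·N−C = 2·(33/2, 5)−(13, 8)]
   so B = (20, 2)
3. A_x = 10  [A = 2·M−B = 2·(15, 21/2)−(20, 2)]
4. A_y = 19  [A = 2·M−B = 2·(15, 21/2)−(20, 2)]
   so A = (10, 19)

A = (10, 19)
B = (20, 2)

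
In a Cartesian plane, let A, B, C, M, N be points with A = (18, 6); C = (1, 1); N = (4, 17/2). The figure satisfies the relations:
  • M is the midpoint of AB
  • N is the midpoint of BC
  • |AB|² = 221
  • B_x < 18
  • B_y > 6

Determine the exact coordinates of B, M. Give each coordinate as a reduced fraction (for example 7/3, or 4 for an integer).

B = (7, 16)
M = (25/2, 11)

1. B_x = 7  [B = 2·N−C = 2·(4, 17/2)−(1, 1)]
2. B_y = 16  [B = 2·N−C = 2·(4, 17/2)−(1, 1)]
   so B = (7, 16)
3. M_x = 25/2  [2·M = A+B = (18, 6)+(7, 16)]
4. M_y = 11  [2·M = A+B = (18, 6)+(7, 16)]
   so M = (25/2, 11)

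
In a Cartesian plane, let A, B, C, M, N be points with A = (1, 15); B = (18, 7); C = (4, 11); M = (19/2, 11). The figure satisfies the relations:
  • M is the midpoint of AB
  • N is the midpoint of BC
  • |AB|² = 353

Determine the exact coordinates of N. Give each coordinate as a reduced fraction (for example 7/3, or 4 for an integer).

N = (11, 9)

1. N_x = 11  [2·N = B+C = (18, 7)+(4, 11)]
2. N_y = 9  [2·N = B+C = (18, 7)+(4, 11)]
   so N = (11, 9)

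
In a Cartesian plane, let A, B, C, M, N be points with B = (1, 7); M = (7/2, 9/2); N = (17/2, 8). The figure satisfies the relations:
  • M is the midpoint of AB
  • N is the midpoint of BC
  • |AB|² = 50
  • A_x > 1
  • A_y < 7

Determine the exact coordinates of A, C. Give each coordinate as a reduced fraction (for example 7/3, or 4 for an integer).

1. A_x = 6  [A = 2·M−B = 2·(7/2, 9/2)−(1, 7)]
2. A_y = 2  [A = 2·M−B = 2·(7/2, 9/2)−(1, 7)]
   so A = (6, 2)
3. C_x = 16  [C = 2·N−B = 2·(17/2, 8)−(1, 7)]
4. C_y = 9  [C = 2·N−B = 2·(17/2, 8)−(1, 7)]
   so C = (16, 9)

A = (6, 2)
C = (16, 9)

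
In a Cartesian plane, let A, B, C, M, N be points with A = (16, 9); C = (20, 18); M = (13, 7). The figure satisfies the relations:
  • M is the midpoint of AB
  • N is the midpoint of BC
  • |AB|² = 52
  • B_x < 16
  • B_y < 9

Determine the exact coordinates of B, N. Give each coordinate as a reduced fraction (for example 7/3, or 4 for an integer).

1. B_x = 10  [B = 2·M−A = 2·(13, 7)−(16, 9)]
2. B_y = 5  [B = 2·M−A = 2·(13, 7)−(16, 9)]
   so B = (10, 5)
3. N_x = 15  [2·N = B+C = (10, 5)+(20, 18)]
4. N_y = 23/2  [2·N = B+C = (10, 5)+(20, 18)]
   so N = (15, 23/2)

B = (10, 5)
N = (15, 23/2)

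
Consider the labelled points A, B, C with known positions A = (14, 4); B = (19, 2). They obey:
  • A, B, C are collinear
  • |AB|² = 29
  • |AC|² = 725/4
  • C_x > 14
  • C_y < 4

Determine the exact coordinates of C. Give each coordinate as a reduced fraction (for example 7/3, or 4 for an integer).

1. C_x = 53/2  [[A, B, C are collinear ⇒ 2x+5y-48=0] ∩ [|C−(14, 4)|²=725/4]]
2. C_y = -1  [[A, B, C are collinear ⇒ 2x+5y-48=0] ∩ [|C−(14, 4)|²=725/4]]
   so C = (53/2, -1)

C = (53/2, -1)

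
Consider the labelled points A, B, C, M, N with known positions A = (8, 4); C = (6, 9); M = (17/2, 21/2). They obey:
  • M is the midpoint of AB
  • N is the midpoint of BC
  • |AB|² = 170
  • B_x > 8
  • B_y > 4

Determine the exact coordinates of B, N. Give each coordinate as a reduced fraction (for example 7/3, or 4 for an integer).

B = (9, 17)
N = (15/2, 13)

1. B_x = 9  [B = 2·M−A = 2·(17/2, 21/2)−(8, 4)]
2. B_y = 17  [B = 2·M−A = 2·(17/2, 21/2)−(8, 4)]
   so B = (9, 17)
3. N_x = 15/2  [2·N = B+C = (9, 17)+(6, 9)]
4. N_y = 13  [2·N = B+C = (9, 17)+(6, 9)]
   so N = (15/2, 13)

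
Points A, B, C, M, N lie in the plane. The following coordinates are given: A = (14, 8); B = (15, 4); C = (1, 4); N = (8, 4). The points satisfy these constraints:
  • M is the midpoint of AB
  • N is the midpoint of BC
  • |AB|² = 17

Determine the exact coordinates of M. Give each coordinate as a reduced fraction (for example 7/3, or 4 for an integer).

M = (29/2, 6)

1. M_x = 29/2  [2·M = A+B = (14, 8)+(15, 4)]
2. M_y = 6  [2·M = A+B = (14, 8)+(15, 4)]
   so M = (29/2, 6)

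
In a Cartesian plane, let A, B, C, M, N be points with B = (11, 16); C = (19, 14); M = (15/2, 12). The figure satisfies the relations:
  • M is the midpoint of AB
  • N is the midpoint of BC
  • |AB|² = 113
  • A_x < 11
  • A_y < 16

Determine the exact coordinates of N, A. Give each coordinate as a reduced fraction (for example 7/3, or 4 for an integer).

1. A_x = 4  [A = 2·M−B = 2·(15/2, 12)−(11, 16)]
2. A_y = 8  [A = 2·M−B = 2·(15/2, 12)−(11, 16)]
   so A = (4, 8)
3. N_x = 15  [2·N = B+C = (11, 16)+(19, 14)]
4. N_y = 15  [2·N = B+C = (11, 16)+(19, 14)]
   so N = (15, 15)

N = (15, 15)
A = (4, 8)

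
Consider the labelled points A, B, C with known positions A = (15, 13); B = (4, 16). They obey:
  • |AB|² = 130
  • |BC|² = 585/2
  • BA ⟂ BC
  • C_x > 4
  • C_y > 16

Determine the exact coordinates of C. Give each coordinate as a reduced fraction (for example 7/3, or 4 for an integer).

1. C_x = 17/2  [[BA ⟂ BC ⇒ 11x-3y+4=0] ∩ [|C−(4, 16)|²=585/2]]
2. C_y = 65/2  [[BA ⟂ BC ⇒ 11x-3y+4=0] ∩ [|C−(4, 16)|²=585/2]]
   so C = (17/2, 65/2)

C = (17/2, 65/2)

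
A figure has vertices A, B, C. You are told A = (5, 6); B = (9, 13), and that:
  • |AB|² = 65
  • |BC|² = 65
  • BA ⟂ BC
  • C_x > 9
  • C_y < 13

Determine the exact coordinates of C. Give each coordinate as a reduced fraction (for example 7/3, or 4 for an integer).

1. C_x = 16  [[BA ⟂ BC ⇒ -4x-7y+127=0] ∩ [|C−(9, 13)|²=65]]
2. C_y = 9  [[BA ⟂ BC ⇒ -4x-7y+127=0] ∩ [|C−(9, 13)|²=65]]
   so C = (16, 9)

C = (16, 9)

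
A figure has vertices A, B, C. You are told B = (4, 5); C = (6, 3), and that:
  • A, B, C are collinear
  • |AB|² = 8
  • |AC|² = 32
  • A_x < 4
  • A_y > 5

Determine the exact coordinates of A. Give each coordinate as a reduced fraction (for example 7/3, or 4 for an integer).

A = (2, 7)

1. A_x = 2  [[A, B, C are collinear ⇒ 2x+2y-18=0] ∩ [|A−(4, 5)|²=8]]
2. A_y = 7  [[A, B, C are collinear ⇒ 2x+2y-18=0] ∩ [|A−(4, 5)|²=8]]
   so A = (2, 7)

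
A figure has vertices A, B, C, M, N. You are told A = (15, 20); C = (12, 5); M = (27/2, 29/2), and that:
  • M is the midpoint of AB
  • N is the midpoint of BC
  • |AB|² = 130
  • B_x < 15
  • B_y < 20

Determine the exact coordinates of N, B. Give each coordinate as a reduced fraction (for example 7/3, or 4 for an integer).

N = (12, 7)
B = (12, 9)

1. B_x = 12  [B = 2·M−A = 2·(27/2, 29/2)−(15, 20)]
2. B_y = 9  [B = 2·M−A = 2·(27/2, 29/2)−(15, 20)]
   so B = (12, 9)
3. N_x = 12  [2·N = B+C = (12, 9)+(12, 5)]
4. N_y = 7  [2·N = B+C = (12, 9)+(12, 5)]
   so N = (12, 7)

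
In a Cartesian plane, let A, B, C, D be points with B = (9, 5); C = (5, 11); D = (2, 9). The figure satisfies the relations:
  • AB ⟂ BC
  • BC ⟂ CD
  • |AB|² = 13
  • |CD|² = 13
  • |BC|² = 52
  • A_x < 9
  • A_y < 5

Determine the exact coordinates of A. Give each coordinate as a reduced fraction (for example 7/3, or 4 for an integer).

1. A_x = 6  [[AB ⟂ BC ⇒ 4x-6y-6=0] ∩ [|A−(9, 5)|²=13]]
2. A_y = 3  [[AB ⟂ BC ⇒ 4x-6y-6=0] ∩ [|A−(9, 5)|²=13]]
   so A = (6, 3)

A = (6, 3)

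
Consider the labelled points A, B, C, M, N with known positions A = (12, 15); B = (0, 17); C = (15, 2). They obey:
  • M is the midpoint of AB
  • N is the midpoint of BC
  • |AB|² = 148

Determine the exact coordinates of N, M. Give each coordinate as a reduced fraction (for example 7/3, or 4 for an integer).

N = (15/2, 19/2)
M = (6, 16)

1. M_x = 6  [2·M = A+B = (12, 15)+(0, 17)]
2. M_y = 16  [2·M = A+B = (12, 15)+(0, 17)]
   so M = (6, 16)
3. N_x = 15/2  [2·N = B+C = (0, 17)+(15, 2)]
4. N_y = 19/2  [2·N = B+C = (0, 17)+(15, 2)]
   so N = (15/2, 19/2)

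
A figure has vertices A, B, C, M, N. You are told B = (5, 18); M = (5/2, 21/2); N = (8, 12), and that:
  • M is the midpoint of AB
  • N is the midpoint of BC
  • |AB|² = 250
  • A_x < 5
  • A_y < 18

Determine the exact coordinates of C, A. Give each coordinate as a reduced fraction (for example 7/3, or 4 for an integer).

1. A_x = 0  [A = 2·M−B = 2·(5/2, 21/2)−(5, 18)]
2. A_y = 3  [A = 2·M−B = 2·(5/2, 21/2)−(5, 18)]
   so A = (0, 3)
3. C_x = 11  [C = 2·N−B = 2·(8, 12)−(5, 18)]
4. C_y = 6  [C = 2·N−B = 2·(8, 12)−(5, 18)]
   so C = (11, 6)

C = (11, 6)
A = (0, 3)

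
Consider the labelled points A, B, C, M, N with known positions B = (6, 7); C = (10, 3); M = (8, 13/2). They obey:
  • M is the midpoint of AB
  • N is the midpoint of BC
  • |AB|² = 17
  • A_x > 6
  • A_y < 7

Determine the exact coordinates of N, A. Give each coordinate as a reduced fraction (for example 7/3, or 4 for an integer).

1. A_x = 10  [A = 2·M−B = 2·(8, 13/2)−(6, 7)]
2. A_y = 6  [A = 2·M−B = 2·(8, 13/2)−(6, 7)]
   so A = (10, 6)
3. N_x = 8  [2·N = B+C = (6, 7)+(10, 3)]
4. N_y = 5  [2·N = B+C = (6, 7)+(10, 3)]
   so N = (8, 5)

N = (8, 5)
A = (10, 6)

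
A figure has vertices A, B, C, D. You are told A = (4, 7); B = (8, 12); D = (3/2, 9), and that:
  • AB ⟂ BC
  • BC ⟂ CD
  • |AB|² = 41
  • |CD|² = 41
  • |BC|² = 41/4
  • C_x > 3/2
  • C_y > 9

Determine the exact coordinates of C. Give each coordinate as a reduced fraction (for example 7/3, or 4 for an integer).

C = (11/2, 14)

1. C_x = 11/2  [[AB ⟂ BC ⇒ 4x+5y-92=0] ∩ [|C−(3/2, 9)|²=41]]
2. C_y = 14  [[AB ⟂ BC ⇒ 4x+5y-92=0] ∩ [|C−(3/2, 9)|²=41]]
   so C = (11/2, 14)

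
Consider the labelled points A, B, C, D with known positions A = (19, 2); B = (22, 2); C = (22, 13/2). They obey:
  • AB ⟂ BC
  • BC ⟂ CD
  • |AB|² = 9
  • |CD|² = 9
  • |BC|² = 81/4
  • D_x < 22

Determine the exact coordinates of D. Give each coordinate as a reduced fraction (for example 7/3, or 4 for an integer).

1. D_x = 19  [[BC ⟂ CD ⇒ 9/2y-117/4=0] ∩ [|D−(22, 13/2)|²=9]]
2. D_y = 13/2  [[BC ⟂ CD ⇒ 9/2y-117/4=0] ∩ [|D−(22, 13/2)|²=9]]
   so D = (19, 13/2)

D = (19, 13/2)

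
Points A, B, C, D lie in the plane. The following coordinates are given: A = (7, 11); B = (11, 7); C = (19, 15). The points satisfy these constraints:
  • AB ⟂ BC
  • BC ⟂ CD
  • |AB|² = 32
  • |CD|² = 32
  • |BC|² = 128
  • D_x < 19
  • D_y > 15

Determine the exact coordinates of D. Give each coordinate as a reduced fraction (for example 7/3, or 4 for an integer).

1. D_x = 15  [[BC ⟂ CD ⇒ 8x+8y-272=0] ∩ [|D−(19, 15)|²=32]]
2. D_y = 19  [[BC ⟂ CD ⇒ 8x+8y-272=0] ∩ [|D−(19, 15)|²=32]]
   so D = (15, 19)

D = (15, 19)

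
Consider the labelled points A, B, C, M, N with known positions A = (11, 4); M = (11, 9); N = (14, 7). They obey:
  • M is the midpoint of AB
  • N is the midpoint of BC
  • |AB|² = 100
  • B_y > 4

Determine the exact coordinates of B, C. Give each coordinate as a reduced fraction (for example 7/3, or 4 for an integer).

1. B_x = 11  [B = 2·M−A = 2·(11, 9)−(11, 4)]
2. B_y = 14  [B = 2·M−A = 2·(11, 9)−(11, 4)]
   so B = (11, 14)
3. C_x = 17  [C = 2·N−B = 2·(14, 7)−(11, 14)]
4. C_y = 0  [C = 2·N−B = 2·(14, 7)−(11, 14)]
   so C = (17, 0)

B = (11, 14)
C = (17, 0)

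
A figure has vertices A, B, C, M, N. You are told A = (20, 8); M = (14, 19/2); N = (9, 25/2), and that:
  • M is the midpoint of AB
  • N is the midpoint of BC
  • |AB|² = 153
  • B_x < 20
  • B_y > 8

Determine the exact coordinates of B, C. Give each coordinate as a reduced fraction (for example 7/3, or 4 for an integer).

B = (8, 11)
C = (10, 14)

1. B_x = 8  [B = 2·M−A = 2·(14, 19/2)−(20, 8)]
2. B_y = 11  [B = 2·M−A = 2·(14, 19/2)−(20, 8)]
   so B = (8, 11)
3. C_x = 10  [C = 2·N−B = 2·(9, 25/2)−(8, 11)]
4. C_y = 14  [C = 2·N−B = 2·(9, 25/2)−(8, 11)]
   so C = (10, 14)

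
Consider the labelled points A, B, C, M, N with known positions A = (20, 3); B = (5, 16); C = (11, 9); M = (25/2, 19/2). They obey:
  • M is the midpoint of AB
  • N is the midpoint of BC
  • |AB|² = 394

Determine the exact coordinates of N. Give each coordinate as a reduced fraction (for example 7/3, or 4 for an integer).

1. N_x = 8  [2·N = B+C = (5, 16)+(11, 9)]
2. N_y = 25/2  [2·N = B+C = (5, 16)+(11, 9)]
   so N = (8, 25/2)

N = (8, 25/2)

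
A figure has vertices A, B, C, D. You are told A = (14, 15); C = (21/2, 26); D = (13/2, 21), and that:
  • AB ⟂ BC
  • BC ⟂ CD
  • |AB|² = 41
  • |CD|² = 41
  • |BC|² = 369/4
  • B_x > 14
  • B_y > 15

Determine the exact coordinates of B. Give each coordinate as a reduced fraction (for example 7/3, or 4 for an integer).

B = (18, 20)

1. B_x = 18  [[BC ⟂ CD ⇒ 4x+5y-172=0] ∩ [|B−(14, 15)|²=41]]
2. B_y = 20  [[BC ⟂ CD ⇒ 4x+5y-172=0] ∩ [|B−(14, 15)|²=41]]
   so B = (18, 20)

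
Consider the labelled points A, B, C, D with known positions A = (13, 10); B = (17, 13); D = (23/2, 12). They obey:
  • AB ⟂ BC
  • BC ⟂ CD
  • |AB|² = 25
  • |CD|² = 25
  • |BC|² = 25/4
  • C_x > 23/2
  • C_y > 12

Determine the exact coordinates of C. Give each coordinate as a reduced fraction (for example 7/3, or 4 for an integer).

1. C_x = 31/2  [[AB ⟂ BC ⇒ 4x+3y-107=0] ∩ [|C−(23/2, 12)|²=25]]
2. C_y = 15  [[AB ⟂ BC ⇒ 4x+3y-107=0] ∩ [|C−(23/2, 12)|²=25]]
   so C = (31/2, 15)

C = (31/2, 15)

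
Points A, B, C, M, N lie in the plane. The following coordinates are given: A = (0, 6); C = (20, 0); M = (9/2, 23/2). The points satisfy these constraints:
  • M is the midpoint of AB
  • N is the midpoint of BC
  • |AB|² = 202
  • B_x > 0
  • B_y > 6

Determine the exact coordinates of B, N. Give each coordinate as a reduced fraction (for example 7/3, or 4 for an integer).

1. B_x = 9  [B = 2·M−A = 2·(9/2, 23/2)−(0, 6)]
2. B_y = 17  [B = 2·M−A = 2·(9/2, 23/2)−(0, 6)]
   so B = (9, 17)
3. N_x = 29/2  [2·N = B+C = (9, 17)+(20, 0)]
4. N_y = 17/2  [2·N = B+C = (9, 17)+(20, 0)]
   so N = (29/2, 17/2)

B = (9, 17)
N = (29/2, 17/2)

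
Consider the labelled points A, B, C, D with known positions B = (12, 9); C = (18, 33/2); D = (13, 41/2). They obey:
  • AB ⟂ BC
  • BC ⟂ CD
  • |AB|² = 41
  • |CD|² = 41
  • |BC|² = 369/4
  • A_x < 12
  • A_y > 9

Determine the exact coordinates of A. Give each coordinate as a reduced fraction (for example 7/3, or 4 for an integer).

A = (7, 13)

1. A_x = 7  [[AB ⟂ BC ⇒ -6x-15/2y+279/2=0] ∩ [|A−(12, 9)|²=41]]
2. A_y = 13  [[AB ⟂ BC ⇒ -6x-15/2y+279/2=0] ∩ [|A−(12, 9)|²=41]]
   so A = (7, 13)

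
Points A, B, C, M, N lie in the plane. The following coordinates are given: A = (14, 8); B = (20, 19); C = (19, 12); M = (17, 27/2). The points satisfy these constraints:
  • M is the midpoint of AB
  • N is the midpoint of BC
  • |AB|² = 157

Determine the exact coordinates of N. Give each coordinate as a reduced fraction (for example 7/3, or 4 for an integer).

1. N_x = 39/2  [2·N = B+C = (20, 19)+(19, 12)]
2. N_y = 31/2  [2·N = B+C = (20, 19)+(19, 12)]
   so N = (39/2, 31/2)

N = (39/2, 31/2)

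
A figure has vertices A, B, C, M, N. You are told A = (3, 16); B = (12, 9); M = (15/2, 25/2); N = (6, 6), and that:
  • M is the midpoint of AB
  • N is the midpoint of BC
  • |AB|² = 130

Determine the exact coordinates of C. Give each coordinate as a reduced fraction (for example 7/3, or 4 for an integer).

C = (0, 3)

1. C_x = 0  [C = 2·N−B = 2·(6, 6)−(12, 9)]
2. C_y = 3  [C = 2·N−B = 2·(6, 6)−(12, 9)]
   so C = (0, 3)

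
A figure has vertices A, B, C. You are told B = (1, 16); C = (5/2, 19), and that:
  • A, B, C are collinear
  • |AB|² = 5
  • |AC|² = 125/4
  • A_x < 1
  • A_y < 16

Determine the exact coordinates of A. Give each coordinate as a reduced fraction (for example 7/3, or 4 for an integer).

1. A_x = 0  [[A, B, C are collinear ⇒ -3x+3/2y-21=0] ∩ [|A−(1, 16)|²=5]]
2. A_y = 14  [[A, B, C are collinear ⇒ -3x+3/2y-21=0] ∩ [|A−(1, 16)|²=5]]
   so A = (0, 14)

A = (0, 14)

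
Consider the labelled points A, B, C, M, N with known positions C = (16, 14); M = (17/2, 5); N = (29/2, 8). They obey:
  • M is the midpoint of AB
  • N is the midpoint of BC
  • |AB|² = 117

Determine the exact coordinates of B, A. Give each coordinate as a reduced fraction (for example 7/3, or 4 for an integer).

B = (13, 2)
A = (4, 8)

1. B_x = 13  [B = 2·N−C = 2·(29/2, 8)−(16, 14)]
2. B_y = 2  [B = 2·N−C = 2·(29/2, 8)−(16, 14)]
   so B = (13, 2)
3. A_x = 4  [A = 2·M−B = 2·(17/2, 5)−(13, 2)]
4. A_y = 8  [A = 2·M−B = 2·(17/2, 5)−(13, 2)]
   so A = (4, 8)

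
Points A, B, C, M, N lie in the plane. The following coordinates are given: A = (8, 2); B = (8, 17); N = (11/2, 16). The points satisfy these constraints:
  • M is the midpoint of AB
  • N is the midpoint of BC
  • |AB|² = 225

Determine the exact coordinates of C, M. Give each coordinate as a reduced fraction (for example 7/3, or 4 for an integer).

1. M_x = 8  [2·M = A+B = (8, 2)+(8, 17)]
2. M_y = 19/2  [2·M = A+B = (8, 2)+(8, 17)]
   so M = (8, 19/2)
3. C_x = 3  [C = 2·N−B = 2·(11/2, 16)−(8, 17)]
4. C_y = 15  [C = 2·N−B = 2·(11/2, 16)−(8, 17)]
   so C = (3, 15)

C = (3, 15)
M = (8, 19/2)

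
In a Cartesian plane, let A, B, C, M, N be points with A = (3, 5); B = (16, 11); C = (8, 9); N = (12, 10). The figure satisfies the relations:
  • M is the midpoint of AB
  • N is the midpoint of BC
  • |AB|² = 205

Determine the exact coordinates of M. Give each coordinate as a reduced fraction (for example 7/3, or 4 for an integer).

M = (19/2, 8)

1. M_x = 19/2  [2·M = A+B = (3, 5)+(16, 11)]
2. M_y = 8  [2·M = A+B = (3, 5)+(16, 11)]
   so M = (19/2, 8)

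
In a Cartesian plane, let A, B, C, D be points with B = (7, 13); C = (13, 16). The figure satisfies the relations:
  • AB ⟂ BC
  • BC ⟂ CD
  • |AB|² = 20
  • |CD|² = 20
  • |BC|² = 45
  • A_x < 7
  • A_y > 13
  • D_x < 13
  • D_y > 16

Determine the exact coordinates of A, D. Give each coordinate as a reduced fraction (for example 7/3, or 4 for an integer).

1. A_x = 5  [[AB ⟂ BC ⇒ -6x-3y+81=0] ∩ [|A−(7, 13)|²=20]]
2. A_y = 17  [[AB ⟂ BC ⇒ -6x-3y+81=0] ∩ [|A−(7, 13)|²=20]]
   so A = (5, 17)
3. D_x = 11  [[BC ⟂ CD ⇒ 6x+3y-126=0] ∩ [|D−(13, 16)|²=20]]
4. D_y = 20  [[BC ⟂ CD ⇒ 6x+3y-126=0] ∩ [|D−(13, 16)|²=20]]
   so D = (11, 20)

A = (5, 17)
D = (11, 20)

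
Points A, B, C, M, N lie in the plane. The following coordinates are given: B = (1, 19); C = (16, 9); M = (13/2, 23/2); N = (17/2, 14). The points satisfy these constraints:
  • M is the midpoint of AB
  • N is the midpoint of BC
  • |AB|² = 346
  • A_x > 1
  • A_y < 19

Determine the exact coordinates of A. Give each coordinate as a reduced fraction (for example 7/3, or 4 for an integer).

A = (12, 4)

1. A_x = 12  [A = 2·M−B = 2·(13/2, 23/2)−(1, 19)]
2. A_y = 4  [A = 2·M−B = 2·(13/2, 23/2)−(1, 19)]
   so A = (12, 4)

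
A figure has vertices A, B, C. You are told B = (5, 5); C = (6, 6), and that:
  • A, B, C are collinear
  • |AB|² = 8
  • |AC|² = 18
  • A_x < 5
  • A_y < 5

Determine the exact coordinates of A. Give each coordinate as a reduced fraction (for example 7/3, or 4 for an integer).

1. A_x = 3  [[A, B, C are collinear ⇒ -1x+1y=0] ∩ [|A−(5, 5)|²=8]]
2. A_y = 3  [[A, B, C are collinear ⇒ -1x+1y=0] ∩ [|A−(5, 5)|²=8]]
   so A = (3, 3)

A = (3, 3)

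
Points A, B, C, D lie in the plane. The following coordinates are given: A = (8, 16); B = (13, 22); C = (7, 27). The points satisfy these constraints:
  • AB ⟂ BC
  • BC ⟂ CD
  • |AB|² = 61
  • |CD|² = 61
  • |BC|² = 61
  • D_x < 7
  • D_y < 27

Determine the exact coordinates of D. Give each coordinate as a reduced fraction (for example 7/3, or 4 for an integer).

D = (2, 21)

1. D_x = 2  [[BC ⟂ CD ⇒ -6x+5y-93=0] ∩ [|D−(7, 27)|²=61]]
2. D_y = 21  [[BC ⟂ CD ⇒ -6x+5y-93=0] ∩ [|D−(7, 27)|²=61]]
   so D = (2, 21)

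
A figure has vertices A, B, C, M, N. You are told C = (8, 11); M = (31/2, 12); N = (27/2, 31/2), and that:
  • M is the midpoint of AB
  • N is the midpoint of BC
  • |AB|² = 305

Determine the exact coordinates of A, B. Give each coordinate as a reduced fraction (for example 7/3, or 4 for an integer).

1. B_x = 19  [B = 2·N−C = 2·(27/2, 31/2)−(8, 11)]
2. B_y = 20  [B = 2·N−C = 2·(27/2, 31/2)−(8, 11)]
   so B = (19, 20)
3. A_x = 12  [A = 2·M−B = 2·(31/2, 12)−(19, 20)]
4. A_y = 4  [A = 2·M−B = 2·(31/2, 12)−(19, 20)]
   so A = (12, 4)

A = (12, 4)
B = (19, 20)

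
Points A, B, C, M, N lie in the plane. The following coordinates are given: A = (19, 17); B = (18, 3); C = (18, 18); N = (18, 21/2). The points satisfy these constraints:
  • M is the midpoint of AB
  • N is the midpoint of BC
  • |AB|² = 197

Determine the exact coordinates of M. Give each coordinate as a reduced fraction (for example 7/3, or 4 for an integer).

1. M_x = 37/2  [2·M = A+B = (19, 17)+(18, 3)]
2. M_y = 10  [2·M = A+B = (19, 17)+(18, 3)]
   so M = (37/2, 10)

M = (37/2, 10)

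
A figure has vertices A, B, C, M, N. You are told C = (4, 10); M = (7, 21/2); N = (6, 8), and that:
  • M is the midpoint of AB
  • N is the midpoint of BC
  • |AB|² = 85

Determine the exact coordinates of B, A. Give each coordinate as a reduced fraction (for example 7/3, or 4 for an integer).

B = (8, 6)
A = (6, 15)

1. B_x = 8  [B = 2·N−C = 2·(6, 8)−(4, 10)]
2. B_y = 6  [B = 2·N−C = 2·(6, 8)−(4, 10)]
   so B = (8, 6)
3. A_x = 6  [A = 2·M−B = 2·(7, 21/2)−(8, 6)]
4. A_y = 15  [A = 2·M−B = 2·(7, 21/2)−(8, 6)]
   so A = (6, 15)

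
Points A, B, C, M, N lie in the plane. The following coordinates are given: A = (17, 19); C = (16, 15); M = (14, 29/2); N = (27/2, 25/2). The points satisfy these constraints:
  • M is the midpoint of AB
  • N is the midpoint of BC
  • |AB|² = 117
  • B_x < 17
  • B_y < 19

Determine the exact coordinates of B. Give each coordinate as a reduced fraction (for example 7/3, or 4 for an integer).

B = (11, 10)

1. B_x = 11  [B = 2·M−A = 2·(14, 29/2)−(17, 19)]
2. B_y = 10  [B = 2·M−A = 2·(14, 29/2)−(17, 19)]
   so B = (11, 10)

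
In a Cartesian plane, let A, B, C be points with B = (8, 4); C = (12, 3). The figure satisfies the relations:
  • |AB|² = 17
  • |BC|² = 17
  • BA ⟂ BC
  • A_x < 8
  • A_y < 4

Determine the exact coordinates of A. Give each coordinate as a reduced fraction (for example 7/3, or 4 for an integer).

A = (7, 0)

1. A_x = 7  [[BA ⟂ BC ⇒ 4x-1y-28=0] ∩ [|A−(8, 4)|²=17]]
2. A_y = 0  [[BA ⟂ BC ⇒ 4x-1y-28=0] ∩ [|A−(8, 4)|²=17]]
   so A = (7, 0)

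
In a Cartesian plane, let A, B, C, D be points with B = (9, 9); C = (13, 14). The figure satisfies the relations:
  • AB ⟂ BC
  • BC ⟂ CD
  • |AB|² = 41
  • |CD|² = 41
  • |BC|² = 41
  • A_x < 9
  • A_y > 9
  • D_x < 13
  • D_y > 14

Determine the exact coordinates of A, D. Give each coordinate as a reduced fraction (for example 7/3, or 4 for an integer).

1. A_x = 4  [[AB ⟂ BC ⇒ -4x-5y+81=0] ∩ [|A−(9, 9)|²=41]]
2. A_y = 13  [[AB ⟂ BC ⇒ -4x-5y+81=0] ∩ [|A−(9, 9)|²=41]]
   so A = (4, 13)
3. D_x = 8  [[BC ⟂ CD ⇒ 4x+5y-122=0] ∩ [|D−(13, 14)|²=41]]
4. D_y = 18  [[BC ⟂ CD ⇒ 4x+5y-122=0] ∩ [|D−(13, 14)|²=41]]
   so D = (8, 18)

A = (4, 13)
D = (8, 18)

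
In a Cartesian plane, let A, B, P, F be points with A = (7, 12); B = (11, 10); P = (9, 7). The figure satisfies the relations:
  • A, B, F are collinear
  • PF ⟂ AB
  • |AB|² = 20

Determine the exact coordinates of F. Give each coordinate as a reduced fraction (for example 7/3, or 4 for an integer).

1. F_x = 53/5  [[A, B, F are collinear ⇒ 2x+4y-62=0] ∩ [PF ⟂ AB ⇒ 4x-2y-22=0]]
2. F_y = 51/5  [[A, B, F are collinear ⇒ 2x+4y-62=0] ∩ [PF ⟂ AB ⇒ 4x-2y-22=0]]
   so F = (53/5, 51/5)

F = (53/5, 51/5)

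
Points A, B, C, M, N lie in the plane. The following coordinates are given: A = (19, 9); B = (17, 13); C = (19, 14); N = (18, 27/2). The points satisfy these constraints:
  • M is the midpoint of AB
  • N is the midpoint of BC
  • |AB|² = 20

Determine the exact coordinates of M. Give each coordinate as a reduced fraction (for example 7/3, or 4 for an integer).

1. M_x = 18  [2·M = A+B = (19, 9)+(17, 13)]
2. M_y = 11  [2·M = A+B = (19, 9)+(17, 13)]
   so M = (18, 11)

M = (18, 11)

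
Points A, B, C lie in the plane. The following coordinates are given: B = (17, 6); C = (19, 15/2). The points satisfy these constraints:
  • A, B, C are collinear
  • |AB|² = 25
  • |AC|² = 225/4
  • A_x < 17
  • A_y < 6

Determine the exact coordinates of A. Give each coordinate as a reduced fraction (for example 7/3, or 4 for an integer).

A = (13, 3)

1. A_x = 13  [[A, B, C are collinear ⇒ -3/2x+2y+27/2=0] ∩ [|A−(17, 6)|²=25]]
2. A_y = 3  [[A, B, C are collinear ⇒ -3/2x+2y+27/2=0] ∩ [|A−(17, 6)|²=25]]
   so A = (13, 3)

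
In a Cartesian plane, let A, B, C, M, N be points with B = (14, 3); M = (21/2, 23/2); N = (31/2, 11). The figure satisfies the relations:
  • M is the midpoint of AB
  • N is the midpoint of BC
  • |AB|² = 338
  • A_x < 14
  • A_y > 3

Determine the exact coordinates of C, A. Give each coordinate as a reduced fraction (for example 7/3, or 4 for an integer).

C = (17, 19)
A = (7, 20)

1. A_x = 7  [A = 2·M−B = 2·(21/2, 23/2)−(14, 3)]
2. A_y = 20  [A = 2·M−B = 2·(21/2, 23/2)−(14, 3)]
   so A = (7, 20)
3. C_x = 17  [C = 2·N−B = 2·(31/2, 11)−(14, 3)]
4. C_y = 19  [C = 2·N−B = 2·(31/2, 11)−(14, 3)]
   so C = (17, 19)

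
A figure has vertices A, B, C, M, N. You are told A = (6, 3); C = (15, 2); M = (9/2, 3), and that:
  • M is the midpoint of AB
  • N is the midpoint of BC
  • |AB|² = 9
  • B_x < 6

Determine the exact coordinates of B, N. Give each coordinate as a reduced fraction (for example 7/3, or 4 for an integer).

1. B_x = 3  [B = 2·M−A = 2·(9/2, 3)−(6, 3)]
2. B_y = 3  [B = 2·M−A = 2·(9/2, 3)−(6, 3)]
   so B = (3, 3)
3. N_x = 9  [2·N = B+C = (3, 3)+(15, 2)]
4. N_y = 5/2  [2·N = B+C = (3, 3)+(15, 2)]
   so N = (9, 5/2)

B = (3, 3)
N = (9, 5/2)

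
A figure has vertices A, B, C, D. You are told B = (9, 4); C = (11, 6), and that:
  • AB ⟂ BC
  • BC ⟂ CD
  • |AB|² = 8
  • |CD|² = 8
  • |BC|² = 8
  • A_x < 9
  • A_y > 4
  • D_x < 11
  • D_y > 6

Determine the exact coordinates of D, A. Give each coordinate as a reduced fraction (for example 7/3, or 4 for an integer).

D = (9, 8)
A = (7, 6)

1. D_x = 9  [[BC ⟂ CD ⇒ 2x+2y-34=0] ∩ [|D−(11, 6)|²=8]]
2. D_y = 8  [[BC ⟂ CD ⇒ 2x+2y-34=0] ∩ [|D−(11, 6)|²=8]]
   so D = (9, 8)
3. A_x = 7  [[AB ⟂ BC ⇒ -2x-2y+26=0] ∩ [|A−(9, 4)|²=8]]
4. A_y = 6  [[AB ⟂ BC ⇒ -2x-2y+26=0] ∩ [|A−(9, 4)|²=8]]
   so A = (7, 6)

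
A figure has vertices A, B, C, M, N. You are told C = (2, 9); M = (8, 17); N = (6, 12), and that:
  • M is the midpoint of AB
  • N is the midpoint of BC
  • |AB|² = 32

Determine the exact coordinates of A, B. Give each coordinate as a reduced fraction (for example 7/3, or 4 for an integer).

1. B_x = 10  [B = 2·N−C = 2·(6, 12)−(2, 9)]
2. B_y = 15  [B = 2·N−C = 2·(6, 12)−(2, 9)]
   so B = (10, 15)
3. A_x = 6  [A = 2·M−B = 2·(8, 17)−(10, 15)]
4. A_y = 19  [A = 2·M−B = 2·(8, 17)−(10, 15)]
   so A = (6, 19)

A = (6, 19)
B = (10, 15)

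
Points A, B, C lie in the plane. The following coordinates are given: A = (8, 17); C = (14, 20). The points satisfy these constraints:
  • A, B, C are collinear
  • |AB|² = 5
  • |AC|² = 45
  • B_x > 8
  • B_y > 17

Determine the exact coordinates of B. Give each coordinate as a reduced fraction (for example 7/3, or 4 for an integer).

B = (10, 18)

1. B_x = 10  [[A, B, C are collinear ⇒ 3x-6y+78=0] ∩ [|B−(8, 17)|²=5]]
2. B_y = 18  [[A, B, C are collinear ⇒ 3x-6y+78=0] ∩ [|B−(8, 17)|²=5]]
   so B = (10, 18)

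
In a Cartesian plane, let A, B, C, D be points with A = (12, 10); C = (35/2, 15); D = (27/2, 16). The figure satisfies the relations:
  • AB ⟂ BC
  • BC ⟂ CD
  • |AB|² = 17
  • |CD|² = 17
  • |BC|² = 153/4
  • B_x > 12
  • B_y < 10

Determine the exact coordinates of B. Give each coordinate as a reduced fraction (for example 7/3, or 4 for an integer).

1. B_x = 16  [[BC ⟂ CD ⇒ 4x-1y-55=0] ∩ [|B−(12, 10)|²=17]]
2. B_y = 9  [[BC ⟂ CD ⇒ 4x-1y-55=0] ∩ [|B−(12, 10)|²=17]]
   so B = (16, 9)

B = (16, 9)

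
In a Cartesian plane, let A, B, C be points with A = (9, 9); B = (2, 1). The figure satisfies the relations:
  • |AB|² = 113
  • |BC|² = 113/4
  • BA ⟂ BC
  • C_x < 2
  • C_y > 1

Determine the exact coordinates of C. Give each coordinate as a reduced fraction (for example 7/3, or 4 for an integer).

1. C_x = -2  [[BA ⟂ BC ⇒ 7x+8y-22=0] ∩ [|C−(2, 1)|²=113/4]]
2. C_y = 9/2  [[BA ⟂ BC ⇒ 7x+8y-22=0] ∩ [|C−(2, 1)|²=113/4]]
   so C = (-2, 9/2)

C = (-2, 9/2)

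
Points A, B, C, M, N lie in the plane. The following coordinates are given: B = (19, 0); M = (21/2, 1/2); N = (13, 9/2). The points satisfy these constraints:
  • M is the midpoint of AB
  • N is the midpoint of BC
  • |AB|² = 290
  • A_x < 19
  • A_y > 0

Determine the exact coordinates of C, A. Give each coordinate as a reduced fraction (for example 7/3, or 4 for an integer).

C = (7, 9)
A = (2, 1)

1. A_x = 2  [A = 2·M−B = 2·(21/2, 1/2)−(19, 0)]
2. A_y = 1  [A = 2·M−B = 2·(21/2, 1/2)−(19, 0)]
   so A = (2, 1)
3. C_x = 7  [C = 2·N−B = 2·(13, 9/2)−(19, 0)]
4. C_y = 9  [C = 2·N−B = 2·(13, 9/2)−(19, 0)]
   so C = (7, 9)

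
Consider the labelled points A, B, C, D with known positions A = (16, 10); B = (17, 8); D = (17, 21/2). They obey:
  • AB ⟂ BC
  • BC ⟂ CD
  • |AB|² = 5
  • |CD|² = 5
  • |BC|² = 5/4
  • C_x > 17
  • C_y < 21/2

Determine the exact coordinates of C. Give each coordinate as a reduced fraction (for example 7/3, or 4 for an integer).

1. C_x = 18  [[AB ⟂ BC ⇒ 1x-2y-1=0] ∩ [|C−(17, 21/2)|²=5]]
2. C_y = 17/2  [[AB ⟂ BC ⇒ 1x-2y-1=0] ∩ [|C−(17, 21/2)|²=5]]
   so C = (18, 17/2)

C = (18, 17/2)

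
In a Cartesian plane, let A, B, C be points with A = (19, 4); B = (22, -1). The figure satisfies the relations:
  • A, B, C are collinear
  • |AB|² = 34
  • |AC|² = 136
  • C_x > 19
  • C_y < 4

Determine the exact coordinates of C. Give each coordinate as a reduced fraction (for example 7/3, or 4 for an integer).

C = (25, -6)

1. C_x = 25  [[A, B, C are collinear ⇒ 5x+3y-107=0] ∩ [|C−(19, 4)|²=136]]
2. C_y = -6  [[A, B, C are collinear ⇒ 5x+3y-107=0] ∩ [|C−(19, 4)|²=136]]
   so C = (25, -6)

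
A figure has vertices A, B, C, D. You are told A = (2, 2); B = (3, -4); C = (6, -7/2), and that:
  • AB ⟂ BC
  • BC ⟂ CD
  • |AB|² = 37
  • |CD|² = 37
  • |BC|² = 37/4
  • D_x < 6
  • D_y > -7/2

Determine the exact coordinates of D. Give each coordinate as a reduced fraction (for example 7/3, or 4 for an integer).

D = (5, 5/2)

1. D_x = 5  [[BC ⟂ CD ⇒ 3x+1/2y-65/4=0] ∩ [|D−(6, -7/2)|²=37]]
2. D_y = 5/2  [[BC ⟂ CD ⇒ 3x+1/2y-65/4=0] ∩ [|D−(6, -7/2)|²=37]]
   so D = (5, 5/2)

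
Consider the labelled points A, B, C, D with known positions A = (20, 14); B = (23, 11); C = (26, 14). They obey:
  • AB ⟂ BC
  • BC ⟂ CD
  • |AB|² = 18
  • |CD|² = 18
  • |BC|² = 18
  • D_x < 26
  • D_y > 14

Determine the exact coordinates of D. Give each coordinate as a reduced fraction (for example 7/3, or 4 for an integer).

D = (23, 17)

1. D_x = 23  [[BC ⟂ CD ⇒ 3x+3y-120=0] ∩ [|D−(26, 14)|²=18]]
2. D_y = 17  [[BC ⟂ CD ⇒ 3x+3y-120=0] ∩ [|D−(26, 14)|²=18]]
   so D = (23, 17)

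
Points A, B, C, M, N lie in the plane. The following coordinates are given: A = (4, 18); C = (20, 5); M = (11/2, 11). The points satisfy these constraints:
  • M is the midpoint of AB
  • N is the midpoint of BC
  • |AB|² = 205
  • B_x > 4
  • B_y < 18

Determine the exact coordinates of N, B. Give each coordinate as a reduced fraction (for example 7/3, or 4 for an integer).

1. B_x = 7  [B = 2·M−A = 2·(11/2, 11)−(4, 18)]
2. B_y = 4  [B = 2·M−A = 2·(11/2, 11)−(4, 18)]
   so B = (7, 4)
3. N_x = 27/2  [2·N = B+C = (7, 4)+(20, 5)]
4. N_y = 9/2  [2·N = B+C = (7, 4)+(20, 5)]
   so N = (27/2, 9/2)

N = (27/2, 9/2)
B = (7, 4)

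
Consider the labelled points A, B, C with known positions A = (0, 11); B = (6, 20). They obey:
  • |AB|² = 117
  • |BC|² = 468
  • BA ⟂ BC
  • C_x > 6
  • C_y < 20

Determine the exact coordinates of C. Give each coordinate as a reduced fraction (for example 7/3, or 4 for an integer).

1. C_x = 24  [[BA ⟂ BC ⇒ -6x-9y+216=0] ∩ [|C−(6, 20)|²=468]]
2. C_y = 8  [[BA ⟂ BC ⇒ -6x-9y+216=0] ∩ [|C−(6, 20)|²=468]]
   so C = (24, 8)

C = (24, 8)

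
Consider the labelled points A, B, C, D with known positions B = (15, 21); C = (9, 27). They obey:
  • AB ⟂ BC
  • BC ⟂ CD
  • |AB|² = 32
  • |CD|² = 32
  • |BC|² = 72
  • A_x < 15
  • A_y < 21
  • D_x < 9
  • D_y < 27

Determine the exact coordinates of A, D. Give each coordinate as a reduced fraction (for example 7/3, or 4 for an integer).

A = (11, 17)
D = (5, 23)

1. A_x = 11  [[AB ⟂ BC ⇒ 6x-6y+36=0] ∩ [|A−(15, 21)|²=32]]
2. A_y = 17  [[AB ⟂ BC ⇒ 6x-6y+36=0] ∩ [|A−(15, 21)|²=32]]
   so A = (11, 17)
3. D_x = 5  [[BC ⟂ CD ⇒ -6x+6y-108=0] ∩ [|D−(9, 27)|²=32]]
4. D_y = 23  [[BC ⟂ CD ⇒ -6x+6y-108=0] ∩ [|D−(9, 27)|²=32]]
   so D = (5, 23)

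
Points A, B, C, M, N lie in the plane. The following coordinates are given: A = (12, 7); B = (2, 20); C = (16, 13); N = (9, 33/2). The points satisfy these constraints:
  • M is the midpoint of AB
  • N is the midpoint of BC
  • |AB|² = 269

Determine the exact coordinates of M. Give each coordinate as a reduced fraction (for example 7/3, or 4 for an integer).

M = (7, 27/2)

1. M_x = 7  [2·M = A+B = (12, 7)+(2, 20)]
2. M_y = 27/2  [2·M = A+B = (12, 7)+(2, 20)]
   so M = (7, 27/2)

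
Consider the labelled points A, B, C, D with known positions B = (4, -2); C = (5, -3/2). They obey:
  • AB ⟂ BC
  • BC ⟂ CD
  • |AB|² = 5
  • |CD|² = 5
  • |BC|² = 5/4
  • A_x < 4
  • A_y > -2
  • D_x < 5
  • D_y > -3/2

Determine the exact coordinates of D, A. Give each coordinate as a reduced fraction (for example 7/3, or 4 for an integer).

D = (4, 1/2)
A = (3, 0)

1. D_x = 4  [[BC ⟂ CD ⇒ 1x+1/2y-17/4=0] ∩ [|D−(5, -3/2)|²=5]]
2. D_y = 1/2  [[BC ⟂ CD ⇒ 1x+1/2y-17/4=0] ∩ [|D−(5, -3/2)|²=5]]
   so D = (4, 1/2)
3. A_x = 3  [[AB ⟂ BC ⇒ -1x-1/2y+3=0] ∩ [|A−(4, -2)|²=5]]
4. A_y = 0  [[AB ⟂ BC ⇒ -1x-1/2y+3=0] ∩ [|A−(4, -2)|²=5]]
   so A = (3, 0)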